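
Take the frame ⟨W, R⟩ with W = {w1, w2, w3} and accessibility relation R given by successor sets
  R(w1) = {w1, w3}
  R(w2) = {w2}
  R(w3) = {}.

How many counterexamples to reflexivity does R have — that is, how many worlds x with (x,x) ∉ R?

Enumerating: w3.

1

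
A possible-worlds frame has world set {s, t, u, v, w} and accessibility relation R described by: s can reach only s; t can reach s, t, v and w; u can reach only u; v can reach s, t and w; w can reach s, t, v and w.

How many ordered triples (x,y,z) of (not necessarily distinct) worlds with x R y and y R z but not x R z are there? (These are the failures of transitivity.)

Enumerating: (v,t,v), (v,w,v).

2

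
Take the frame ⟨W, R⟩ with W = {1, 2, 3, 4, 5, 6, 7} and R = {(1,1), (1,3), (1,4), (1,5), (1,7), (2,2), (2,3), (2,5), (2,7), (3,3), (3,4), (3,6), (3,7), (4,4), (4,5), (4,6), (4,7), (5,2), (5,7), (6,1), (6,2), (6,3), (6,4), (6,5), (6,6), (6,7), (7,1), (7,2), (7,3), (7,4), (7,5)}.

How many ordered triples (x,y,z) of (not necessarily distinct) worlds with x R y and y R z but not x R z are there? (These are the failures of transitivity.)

35

Enumerating: (1,3,6), (1,4,6), (1,5,2), (1,7,2), (2,3,4), (2,3,6), (2,7,1), (2,7,4), (3,4,5), (3,6,1), (3,6,2), (3,6,5), … and 23 more.
Total: 35.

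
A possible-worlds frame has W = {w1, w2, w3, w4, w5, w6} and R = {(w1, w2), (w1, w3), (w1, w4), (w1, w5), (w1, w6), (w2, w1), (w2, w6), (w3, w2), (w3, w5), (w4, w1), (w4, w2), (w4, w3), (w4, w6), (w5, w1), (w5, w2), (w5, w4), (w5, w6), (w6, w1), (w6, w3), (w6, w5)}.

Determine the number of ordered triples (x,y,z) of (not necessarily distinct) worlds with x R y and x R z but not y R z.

39

Enumerating: (w1,w2,w2), (w1,w2,w3), (w1,w2,w4), (w1,w2,w5), (w1,w3,w3), (w1,w3,w4), (w1,w3,w6), (w1,w4,w4), (w1,w4,w5), (w1,w5,w3), (w1,w5,w5), (w1,w6,w2), … and 27 more.
Total: 39.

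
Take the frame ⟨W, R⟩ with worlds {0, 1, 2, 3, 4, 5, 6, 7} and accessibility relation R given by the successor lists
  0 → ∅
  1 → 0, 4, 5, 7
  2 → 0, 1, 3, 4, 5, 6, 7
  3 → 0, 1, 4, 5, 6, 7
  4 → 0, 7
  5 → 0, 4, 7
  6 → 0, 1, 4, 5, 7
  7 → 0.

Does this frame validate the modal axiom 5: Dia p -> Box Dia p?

No

The schema 5 characterises exactly the Euclidean frames.
Euclidean: no — 1 R 0 and 1 R 4, but not 0 R 4.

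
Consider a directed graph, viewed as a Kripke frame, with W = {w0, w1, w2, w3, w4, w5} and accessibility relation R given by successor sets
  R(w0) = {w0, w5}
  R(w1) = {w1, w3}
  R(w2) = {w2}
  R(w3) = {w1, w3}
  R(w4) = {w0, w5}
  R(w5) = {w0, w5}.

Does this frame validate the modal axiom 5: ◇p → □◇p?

Axiom 5 corresponds to the accessibility relation being Euclidean.
Euclidean: yes — any two successors of a common world are R-related.

Yes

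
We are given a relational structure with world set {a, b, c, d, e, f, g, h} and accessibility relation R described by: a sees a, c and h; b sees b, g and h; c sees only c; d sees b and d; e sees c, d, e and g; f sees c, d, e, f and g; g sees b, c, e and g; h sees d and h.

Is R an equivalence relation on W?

No

Reflexive: yes — every world is R-related to itself.
Symmetric: no — a R c but not c R a.
Transitive: no — a R h and h R d, but not a R d.
So R is not an equivalence relation.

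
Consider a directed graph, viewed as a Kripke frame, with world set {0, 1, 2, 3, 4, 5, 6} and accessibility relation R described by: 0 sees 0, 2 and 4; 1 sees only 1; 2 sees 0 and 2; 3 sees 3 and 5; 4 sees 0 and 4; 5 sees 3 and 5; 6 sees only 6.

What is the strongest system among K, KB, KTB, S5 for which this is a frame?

Symmetric (axiom B): yes — every pair in R has its reverse in R.
Reflexive (axiom T): yes — every world is R-related to itself.
Euclidean (axiom 5): no — 0 R 2 and 0 R 4, but not 2 R 4.
So F validates K, KB, KTB; S5 would additionally require R to be Euclidean. The strongest is KTB.

KTB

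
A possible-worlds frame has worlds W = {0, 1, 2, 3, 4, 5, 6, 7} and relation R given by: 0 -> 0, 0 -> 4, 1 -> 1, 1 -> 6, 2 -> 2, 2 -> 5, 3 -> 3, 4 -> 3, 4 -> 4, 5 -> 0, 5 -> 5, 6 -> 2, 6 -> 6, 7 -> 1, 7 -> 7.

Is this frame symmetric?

Symmetric: no — 0 R 4 but not 4 R 0.

No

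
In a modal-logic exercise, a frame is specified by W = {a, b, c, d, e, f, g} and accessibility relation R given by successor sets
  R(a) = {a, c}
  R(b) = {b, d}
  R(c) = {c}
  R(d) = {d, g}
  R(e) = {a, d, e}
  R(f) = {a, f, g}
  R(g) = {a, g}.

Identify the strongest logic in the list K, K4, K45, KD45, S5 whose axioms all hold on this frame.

Transitive (axiom 4): no — b R d and d R g, but not b R g.
Euclidean (axiom 5): no — e R a and e R d, but not a R d.
Serial (axiom D): yes — every world has a successor (e.g. a R a).
Reflexive (axiom T): yes — every world is R-related to itself.
So F validates K; K4 would additionally require R to be transitive. The strongest is K.

K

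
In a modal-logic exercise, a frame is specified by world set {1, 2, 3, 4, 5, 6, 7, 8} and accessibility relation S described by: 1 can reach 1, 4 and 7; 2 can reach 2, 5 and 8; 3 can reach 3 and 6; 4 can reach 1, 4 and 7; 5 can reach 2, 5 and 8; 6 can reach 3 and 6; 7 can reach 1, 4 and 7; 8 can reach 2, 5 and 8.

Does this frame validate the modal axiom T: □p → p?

By correspondence theory, T is valid on a frame iff S is reflexive.
Reflexive: yes — every world is S-related to itself.

Yes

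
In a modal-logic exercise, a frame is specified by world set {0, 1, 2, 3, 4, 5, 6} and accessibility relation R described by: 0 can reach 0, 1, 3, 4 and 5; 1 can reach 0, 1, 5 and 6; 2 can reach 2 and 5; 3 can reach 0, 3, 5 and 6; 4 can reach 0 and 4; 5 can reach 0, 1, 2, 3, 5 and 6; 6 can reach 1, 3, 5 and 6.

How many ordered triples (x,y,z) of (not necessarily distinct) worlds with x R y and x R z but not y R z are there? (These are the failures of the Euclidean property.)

26

Enumerating: (0,1,3), (0,1,4), (0,3,1), (0,3,4), (0,4,1), (0,4,3), (0,4,5), (0,5,4), (1,0,6), (1,6,0), (3,0,6), (3,6,0), … and 14 more.
Total: 26.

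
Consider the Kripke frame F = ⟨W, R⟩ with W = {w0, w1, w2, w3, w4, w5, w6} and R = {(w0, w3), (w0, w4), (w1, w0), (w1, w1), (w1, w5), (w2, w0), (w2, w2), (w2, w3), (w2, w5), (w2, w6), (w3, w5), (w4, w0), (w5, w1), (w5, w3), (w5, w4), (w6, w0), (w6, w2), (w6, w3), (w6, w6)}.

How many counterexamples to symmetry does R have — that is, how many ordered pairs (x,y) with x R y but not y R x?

8

Enumerating: (w0,w3), (w1,w0), (w2,w0), (w2,w3), (w2,w5), (w5,w4), (w6,w0), (w6,w3).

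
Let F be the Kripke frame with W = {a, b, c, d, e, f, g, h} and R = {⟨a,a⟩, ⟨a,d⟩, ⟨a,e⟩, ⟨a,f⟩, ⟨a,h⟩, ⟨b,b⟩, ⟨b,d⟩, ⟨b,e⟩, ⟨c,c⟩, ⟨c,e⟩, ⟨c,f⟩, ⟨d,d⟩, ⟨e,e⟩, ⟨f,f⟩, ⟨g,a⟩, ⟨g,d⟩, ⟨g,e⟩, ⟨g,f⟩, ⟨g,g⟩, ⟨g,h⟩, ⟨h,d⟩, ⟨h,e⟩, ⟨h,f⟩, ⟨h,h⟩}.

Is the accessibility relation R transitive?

Yes

Transitive: yes — every two-step R-path is closed by a direct edge.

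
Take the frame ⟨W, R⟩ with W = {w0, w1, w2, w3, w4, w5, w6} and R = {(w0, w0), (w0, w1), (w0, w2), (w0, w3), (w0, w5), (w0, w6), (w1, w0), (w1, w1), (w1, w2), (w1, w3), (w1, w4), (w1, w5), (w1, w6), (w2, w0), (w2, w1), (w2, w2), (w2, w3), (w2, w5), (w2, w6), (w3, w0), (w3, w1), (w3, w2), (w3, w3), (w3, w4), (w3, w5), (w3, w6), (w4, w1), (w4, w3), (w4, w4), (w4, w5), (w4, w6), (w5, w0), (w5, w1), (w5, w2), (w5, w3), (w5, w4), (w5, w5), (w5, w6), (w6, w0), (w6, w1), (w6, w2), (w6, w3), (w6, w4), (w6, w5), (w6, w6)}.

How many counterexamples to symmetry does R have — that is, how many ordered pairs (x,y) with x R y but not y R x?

R is symmetric; there are no such tuples.

0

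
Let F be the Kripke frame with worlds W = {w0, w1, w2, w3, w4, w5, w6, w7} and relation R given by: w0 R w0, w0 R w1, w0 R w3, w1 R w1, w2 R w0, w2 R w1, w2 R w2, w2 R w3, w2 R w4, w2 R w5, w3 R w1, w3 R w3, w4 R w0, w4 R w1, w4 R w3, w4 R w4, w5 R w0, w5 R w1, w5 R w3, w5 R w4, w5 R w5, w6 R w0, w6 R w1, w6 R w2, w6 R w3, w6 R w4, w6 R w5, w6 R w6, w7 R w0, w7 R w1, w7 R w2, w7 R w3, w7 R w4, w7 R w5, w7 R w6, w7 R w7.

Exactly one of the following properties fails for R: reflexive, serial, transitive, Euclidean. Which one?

Reflexive: yes — every world is R-related to itself.
Serial: yes — every world has a successor (e.g. w0 R w0).
Transitive: yes — every two-step R-path is closed by a direct edge.
Euclidean: no — w0 R w1 and w0 R w3, but not w1 R w3.
Only Euclidean fails.

Euclidean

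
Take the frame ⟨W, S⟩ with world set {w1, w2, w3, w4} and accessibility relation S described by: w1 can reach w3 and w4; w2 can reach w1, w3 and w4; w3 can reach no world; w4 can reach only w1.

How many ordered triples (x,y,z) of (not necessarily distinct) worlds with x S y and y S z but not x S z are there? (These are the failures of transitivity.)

Enumerating: (w1,w4,w1), (w4,w1,w3), (w4,w1,w4).

3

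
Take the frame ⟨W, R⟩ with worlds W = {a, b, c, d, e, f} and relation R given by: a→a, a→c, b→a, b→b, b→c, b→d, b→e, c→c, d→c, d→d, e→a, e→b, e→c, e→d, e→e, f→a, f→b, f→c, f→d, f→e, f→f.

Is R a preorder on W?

Yes

Reflexive: yes — every world is R-related to itself.
Transitive: yes — every two-step R-path is closed by a direct edge.
So R is a preorder.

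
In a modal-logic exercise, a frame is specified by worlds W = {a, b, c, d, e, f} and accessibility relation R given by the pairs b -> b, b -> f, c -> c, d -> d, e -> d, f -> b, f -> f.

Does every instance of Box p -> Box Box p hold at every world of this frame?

Yes

The schema 4 characterises exactly the transitive frames.
Transitive: yes — every two-step R-path is closed by a direct edge.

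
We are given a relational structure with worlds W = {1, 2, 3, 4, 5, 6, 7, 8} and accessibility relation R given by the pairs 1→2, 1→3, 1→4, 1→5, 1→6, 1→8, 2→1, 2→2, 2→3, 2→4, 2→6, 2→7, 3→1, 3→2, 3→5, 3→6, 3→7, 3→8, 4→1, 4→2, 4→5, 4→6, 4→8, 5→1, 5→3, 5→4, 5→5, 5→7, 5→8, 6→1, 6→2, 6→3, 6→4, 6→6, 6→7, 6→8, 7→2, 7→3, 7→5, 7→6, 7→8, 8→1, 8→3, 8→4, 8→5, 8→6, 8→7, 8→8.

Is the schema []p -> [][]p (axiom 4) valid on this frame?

No

The schema 4 characterises exactly the transitive frames.
Transitive: no — 1 R 2 and 2 R 7, but not 1 R 7.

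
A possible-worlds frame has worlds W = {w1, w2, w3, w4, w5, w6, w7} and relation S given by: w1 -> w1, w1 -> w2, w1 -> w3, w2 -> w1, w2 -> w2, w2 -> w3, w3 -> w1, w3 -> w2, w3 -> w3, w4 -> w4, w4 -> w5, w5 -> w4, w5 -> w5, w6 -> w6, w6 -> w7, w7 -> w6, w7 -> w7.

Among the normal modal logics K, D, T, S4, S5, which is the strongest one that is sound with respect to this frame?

Serial (axiom D): yes — every world has a successor (e.g. w1 S w1).
Reflexive (axiom T): yes — every world is S-related to itself.
Transitive (axiom 4): yes — every two-step S-path is closed by a direct edge.
Euclidean (axiom 5): yes — any two successors of a common world are S-related.
So F validates K, D, T, S4, S5. The strongest is S5.

S5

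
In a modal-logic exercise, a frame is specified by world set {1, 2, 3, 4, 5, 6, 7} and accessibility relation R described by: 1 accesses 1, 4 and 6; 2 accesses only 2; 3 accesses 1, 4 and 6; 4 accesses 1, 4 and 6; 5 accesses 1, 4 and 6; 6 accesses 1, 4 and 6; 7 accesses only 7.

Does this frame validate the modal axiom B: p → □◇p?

No

By correspondence theory, B is valid on a frame iff R is symmetric.
Symmetric: no — 3 R 1 but not 1 R 3.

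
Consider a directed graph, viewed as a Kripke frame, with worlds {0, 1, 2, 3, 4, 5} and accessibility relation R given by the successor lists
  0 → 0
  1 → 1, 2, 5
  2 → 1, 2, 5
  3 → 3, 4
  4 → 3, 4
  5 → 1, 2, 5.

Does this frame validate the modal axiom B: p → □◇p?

The schema B characterises exactly the symmetric frames.
Symmetric: yes — every pair in R has its reverse in R.

Yes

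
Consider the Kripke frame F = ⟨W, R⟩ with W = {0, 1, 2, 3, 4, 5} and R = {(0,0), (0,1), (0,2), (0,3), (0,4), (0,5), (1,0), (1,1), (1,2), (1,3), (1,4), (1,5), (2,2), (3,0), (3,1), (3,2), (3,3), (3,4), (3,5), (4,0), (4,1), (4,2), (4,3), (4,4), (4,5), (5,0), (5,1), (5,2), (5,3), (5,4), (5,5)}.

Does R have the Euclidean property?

No

Euclidean: no — 0 R 2 and 0 R 1, but not 2 R 1.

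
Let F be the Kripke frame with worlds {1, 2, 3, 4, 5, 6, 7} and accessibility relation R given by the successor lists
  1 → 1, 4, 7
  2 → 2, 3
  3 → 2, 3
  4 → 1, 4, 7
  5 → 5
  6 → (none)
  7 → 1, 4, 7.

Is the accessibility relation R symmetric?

Yes

Symmetric: yes — every pair in R has its reverse in R.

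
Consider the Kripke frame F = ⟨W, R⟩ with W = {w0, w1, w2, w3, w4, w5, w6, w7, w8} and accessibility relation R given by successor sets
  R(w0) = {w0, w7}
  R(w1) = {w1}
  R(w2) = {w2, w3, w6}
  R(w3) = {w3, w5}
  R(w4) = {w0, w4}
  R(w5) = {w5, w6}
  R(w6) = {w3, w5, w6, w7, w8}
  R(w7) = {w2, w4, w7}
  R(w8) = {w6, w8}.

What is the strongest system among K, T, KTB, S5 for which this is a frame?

T

Reflexive (axiom T): yes — every world is R-related to itself.
Symmetric (axiom B): no — w0 R w7 but not w7 R w0.
Euclidean (axiom 5): no — w2 R w3 and w2 R w6, but not w3 R w6.
So F validates K, T; KTB would additionally require R to be symmetric. The strongest is T.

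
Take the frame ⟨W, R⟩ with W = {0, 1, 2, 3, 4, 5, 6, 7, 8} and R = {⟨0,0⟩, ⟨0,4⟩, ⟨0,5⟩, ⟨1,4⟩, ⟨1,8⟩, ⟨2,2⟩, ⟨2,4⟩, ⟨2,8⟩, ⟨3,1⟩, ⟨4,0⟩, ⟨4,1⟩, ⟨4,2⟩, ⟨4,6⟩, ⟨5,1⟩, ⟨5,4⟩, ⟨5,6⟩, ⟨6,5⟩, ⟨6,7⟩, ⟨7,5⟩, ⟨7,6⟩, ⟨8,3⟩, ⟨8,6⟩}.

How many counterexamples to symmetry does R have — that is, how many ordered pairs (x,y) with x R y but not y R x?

10

Enumerating: (0,5), (1,8), (2,8), (3,1), (4,6), (5,1), (5,4), (7,5), (8,3), (8,6).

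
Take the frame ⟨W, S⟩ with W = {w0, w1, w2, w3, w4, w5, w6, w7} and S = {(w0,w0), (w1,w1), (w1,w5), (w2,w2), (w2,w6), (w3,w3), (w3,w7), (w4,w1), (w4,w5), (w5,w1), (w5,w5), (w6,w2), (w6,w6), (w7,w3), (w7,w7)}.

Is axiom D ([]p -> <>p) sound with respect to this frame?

By correspondence theory, D is valid on a frame iff S is serial.
Serial: yes — every world has a successor (e.g. w0 S w0).

Yes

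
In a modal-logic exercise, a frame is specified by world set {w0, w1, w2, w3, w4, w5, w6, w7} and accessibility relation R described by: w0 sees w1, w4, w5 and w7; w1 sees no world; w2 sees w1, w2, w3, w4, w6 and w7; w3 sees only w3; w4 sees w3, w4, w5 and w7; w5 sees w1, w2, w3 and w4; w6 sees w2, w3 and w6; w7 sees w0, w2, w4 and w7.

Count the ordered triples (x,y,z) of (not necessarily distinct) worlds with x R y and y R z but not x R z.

Enumerating: (w0,w4,w3), (w0,w5,w2), (w0,w5,w3), (w0,w7,w0), (w0,w7,w2), (w2,w4,w5), (w2,w7,w0), (w4,w5,w1), (w4,w5,w2), (w4,w7,w0), (w4,w7,w2), (w5,w2,w6), … and 13 more.
Total: 25.

25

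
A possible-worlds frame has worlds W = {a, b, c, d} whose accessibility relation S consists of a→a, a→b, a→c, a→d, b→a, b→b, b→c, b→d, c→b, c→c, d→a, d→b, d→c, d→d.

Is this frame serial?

Serial: yes — every world has a successor (e.g. a S a).

Yes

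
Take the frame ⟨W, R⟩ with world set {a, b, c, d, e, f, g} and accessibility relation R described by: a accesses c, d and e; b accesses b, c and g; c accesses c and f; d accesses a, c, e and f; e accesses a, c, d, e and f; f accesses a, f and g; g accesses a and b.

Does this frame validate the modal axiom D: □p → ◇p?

Yes

The schema D characterises exactly the serial frames.
Serial: yes — every world has a successor (e.g. a R c).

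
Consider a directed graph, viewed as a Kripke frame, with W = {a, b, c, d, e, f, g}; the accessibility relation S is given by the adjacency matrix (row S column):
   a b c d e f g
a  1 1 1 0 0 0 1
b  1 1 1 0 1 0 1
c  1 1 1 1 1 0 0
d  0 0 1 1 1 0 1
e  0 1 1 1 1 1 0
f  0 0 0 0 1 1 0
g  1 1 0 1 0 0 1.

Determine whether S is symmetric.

Symmetric: yes — every pair in S has its reverse in S.

Yes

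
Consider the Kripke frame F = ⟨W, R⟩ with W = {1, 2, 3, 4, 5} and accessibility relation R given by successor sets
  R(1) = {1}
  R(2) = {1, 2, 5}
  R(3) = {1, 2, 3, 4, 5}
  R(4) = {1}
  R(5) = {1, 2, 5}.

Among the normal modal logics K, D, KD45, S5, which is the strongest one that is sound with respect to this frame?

D

Serial (axiom D): yes — every world has a successor (e.g. 1 R 1).
Euclidean (axiom 5): no — 2 R 1 and 2 R 5, but not 1 R 5.
Transitive (axiom 4): yes — every two-step R-path is closed by a direct edge.
Reflexive (axiom T): no — 4 is not related to itself.
So F validates K, D; KD45 would additionally require R to be Euclidean. The strongest is D.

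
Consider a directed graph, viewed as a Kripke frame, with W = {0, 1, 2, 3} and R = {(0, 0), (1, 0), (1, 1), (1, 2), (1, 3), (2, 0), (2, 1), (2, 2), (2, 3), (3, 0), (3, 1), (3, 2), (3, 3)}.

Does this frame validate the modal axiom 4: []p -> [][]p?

Yes

Axiom 4 corresponds to the accessibility relation being transitive.
Transitive: yes — every two-step R-path is closed by a direct edge.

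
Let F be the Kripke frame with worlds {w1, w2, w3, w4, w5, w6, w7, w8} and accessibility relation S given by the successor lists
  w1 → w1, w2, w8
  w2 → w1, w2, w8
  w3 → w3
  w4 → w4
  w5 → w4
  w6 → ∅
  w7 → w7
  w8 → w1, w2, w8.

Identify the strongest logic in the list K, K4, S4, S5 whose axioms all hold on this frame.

K4

Transitive (axiom 4): yes — every two-step S-path is closed by a direct edge.
Reflexive (axiom T): no — w5 is not related to itself.
Euclidean (axiom 5): yes — any two successors of a common world are S-related.
So F validates K, K4; S4 would additionally require S to be reflexive. The strongest is K4.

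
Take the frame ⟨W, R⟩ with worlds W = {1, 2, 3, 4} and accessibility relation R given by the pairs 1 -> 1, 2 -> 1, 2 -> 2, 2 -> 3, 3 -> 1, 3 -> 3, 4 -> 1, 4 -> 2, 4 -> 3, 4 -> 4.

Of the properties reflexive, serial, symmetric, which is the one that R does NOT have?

symmetric

Reflexive: yes — every world is R-related to itself.
Serial: yes — every world has a successor (e.g. 1 R 1).
Symmetric: no — 2 R 1 but not 1 R 2.
Only symmetric fails.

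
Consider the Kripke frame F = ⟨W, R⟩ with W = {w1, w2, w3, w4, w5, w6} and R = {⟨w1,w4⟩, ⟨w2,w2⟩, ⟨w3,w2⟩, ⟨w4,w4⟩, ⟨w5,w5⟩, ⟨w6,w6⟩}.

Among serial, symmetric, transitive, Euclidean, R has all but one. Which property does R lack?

Serial: yes — every world has a successor (e.g. w1 R w4).
Symmetric: no — w1 R w4 but not w4 R w1.
Transitive: yes — every two-step R-path is closed by a direct edge.
Euclidean: yes — any two successors of a common world are R-related.
Only symmetric fails.

symmetric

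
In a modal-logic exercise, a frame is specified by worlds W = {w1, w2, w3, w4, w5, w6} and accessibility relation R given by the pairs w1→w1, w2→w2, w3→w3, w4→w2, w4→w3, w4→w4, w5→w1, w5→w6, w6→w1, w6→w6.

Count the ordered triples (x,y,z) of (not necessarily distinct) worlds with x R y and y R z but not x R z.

R is transitive; there are no such tuples.

0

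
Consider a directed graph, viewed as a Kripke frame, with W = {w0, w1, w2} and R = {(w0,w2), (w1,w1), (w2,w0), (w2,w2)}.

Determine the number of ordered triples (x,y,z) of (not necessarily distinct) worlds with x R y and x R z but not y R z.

Enumerating: (w2,w0,w0).

1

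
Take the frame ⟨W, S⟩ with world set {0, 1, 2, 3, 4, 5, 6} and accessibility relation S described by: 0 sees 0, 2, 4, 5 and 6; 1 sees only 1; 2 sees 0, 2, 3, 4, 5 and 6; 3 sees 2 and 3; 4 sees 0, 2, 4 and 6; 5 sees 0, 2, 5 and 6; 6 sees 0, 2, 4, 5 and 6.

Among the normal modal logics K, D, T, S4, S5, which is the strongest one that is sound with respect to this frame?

T

Serial (axiom D): yes — every world has a successor (e.g. 0 S 0).
Reflexive (axiom T): yes — every world is S-related to itself.
Transitive (axiom 4): no — 0 S 2 and 2 S 3, but not 0 S 3.
Euclidean (axiom 5): no — 0 S 4 and 0 S 5, but not 4 S 5.
So F validates K, D, T; S4 would additionally require S to be transitive. The strongest is T.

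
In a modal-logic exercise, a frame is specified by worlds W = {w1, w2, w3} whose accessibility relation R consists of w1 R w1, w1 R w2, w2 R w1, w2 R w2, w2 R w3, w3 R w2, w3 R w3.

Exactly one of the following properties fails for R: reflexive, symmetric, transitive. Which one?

transitive

Reflexive: yes — every world is R-related to itself.
Symmetric: yes — every pair in R has its reverse in R.
Transitive: no — w1 R w2 and w2 R w3, but not w1 R w3.
Only transitive fails.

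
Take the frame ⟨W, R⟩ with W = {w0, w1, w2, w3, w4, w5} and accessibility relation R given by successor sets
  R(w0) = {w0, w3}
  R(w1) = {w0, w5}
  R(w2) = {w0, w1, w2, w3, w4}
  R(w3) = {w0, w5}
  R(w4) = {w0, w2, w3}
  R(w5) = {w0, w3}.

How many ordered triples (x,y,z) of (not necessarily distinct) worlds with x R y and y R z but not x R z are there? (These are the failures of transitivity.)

Enumerating: (w0,w3,w5), (w1,w0,w3), (w1,w5,w3), (w2,w1,w5), (w2,w3,w5), (w3,w0,w3), (w3,w5,w3), (w4,w2,w1), (w4,w2,w4), (w4,w3,w5), (w5,w3,w5).

11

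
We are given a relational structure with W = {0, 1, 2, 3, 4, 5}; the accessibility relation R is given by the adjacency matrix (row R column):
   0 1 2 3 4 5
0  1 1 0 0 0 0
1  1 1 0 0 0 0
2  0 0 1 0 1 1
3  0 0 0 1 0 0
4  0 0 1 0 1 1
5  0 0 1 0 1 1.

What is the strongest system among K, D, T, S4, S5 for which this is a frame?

Serial (axiom D): yes — every world has a successor (e.g. 0 R 0).
Reflexive (axiom T): yes — every world is R-related to itself.
Transitive (axiom 4): yes — every two-step R-path is closed by a direct edge.
Euclidean (axiom 5): yes — any two successors of a common world are R-related.
So F validates K, D, T, S4, S5. The strongest is S5.

S5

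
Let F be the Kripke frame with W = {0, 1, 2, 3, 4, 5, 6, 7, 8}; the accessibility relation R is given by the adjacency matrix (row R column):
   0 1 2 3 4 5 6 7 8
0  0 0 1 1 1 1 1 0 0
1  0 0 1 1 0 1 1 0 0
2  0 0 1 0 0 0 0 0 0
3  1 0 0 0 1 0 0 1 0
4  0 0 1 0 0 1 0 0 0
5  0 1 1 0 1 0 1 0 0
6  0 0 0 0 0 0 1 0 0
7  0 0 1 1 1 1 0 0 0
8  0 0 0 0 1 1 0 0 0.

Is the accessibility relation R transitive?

Transitive: no — 0 R 3 and 3 R 7, but not 0 R 7.

No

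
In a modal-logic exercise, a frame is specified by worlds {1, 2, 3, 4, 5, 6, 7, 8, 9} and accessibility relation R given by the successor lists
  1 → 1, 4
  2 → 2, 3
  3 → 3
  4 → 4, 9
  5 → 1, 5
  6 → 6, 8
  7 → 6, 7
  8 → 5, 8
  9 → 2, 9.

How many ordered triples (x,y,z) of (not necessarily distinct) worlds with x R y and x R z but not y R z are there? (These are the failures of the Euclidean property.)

8

Enumerating: (1,4,1), (2,3,2), (4,9,4), (5,1,5), (6,8,6), (7,6,7), (8,5,8), (9,2,9).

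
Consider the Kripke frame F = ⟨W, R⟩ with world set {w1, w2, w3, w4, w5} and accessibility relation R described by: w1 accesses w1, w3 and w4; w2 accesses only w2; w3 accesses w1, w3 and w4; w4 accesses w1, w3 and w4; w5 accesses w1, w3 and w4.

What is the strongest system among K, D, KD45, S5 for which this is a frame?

Serial (axiom D): yes — every world has a successor (e.g. w1 R w1).
Euclidean (axiom 5): yes — any two successors of a common world are R-related.
Transitive (axiom 4): yes — every two-step R-path is closed by a direct edge.
Reflexive (axiom T): no — w5 is not related to itself.
So F validates K, D, KD45; S5 would additionally require R to be reflexive. The strongest is KD45.

KD45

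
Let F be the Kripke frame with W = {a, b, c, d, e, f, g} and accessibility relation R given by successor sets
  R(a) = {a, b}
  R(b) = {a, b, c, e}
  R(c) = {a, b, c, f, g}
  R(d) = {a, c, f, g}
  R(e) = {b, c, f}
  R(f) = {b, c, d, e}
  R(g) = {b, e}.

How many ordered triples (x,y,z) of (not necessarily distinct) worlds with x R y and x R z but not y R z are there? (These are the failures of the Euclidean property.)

Enumerating: (b,a,c), (b,a,e), (b,c,e), (b,e,a), (b,e,e), (c,a,c), (c,a,f), (c,a,g), (c,b,f), (c,b,g), (c,f,a), (c,f,f), … and 26 more.
Total: 38.

38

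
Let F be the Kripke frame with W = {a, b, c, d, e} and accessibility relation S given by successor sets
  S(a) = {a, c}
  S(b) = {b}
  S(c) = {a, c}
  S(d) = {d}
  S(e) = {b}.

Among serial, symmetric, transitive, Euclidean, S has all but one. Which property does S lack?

symmetric

Serial: yes — every world has a successor (e.g. a S a).
Symmetric: no — e S b but not b S e.
Transitive: yes — every two-step S-path is closed by a direct edge.
Euclidean: yes — any two successors of a common world are S-related.
Only symmetric fails.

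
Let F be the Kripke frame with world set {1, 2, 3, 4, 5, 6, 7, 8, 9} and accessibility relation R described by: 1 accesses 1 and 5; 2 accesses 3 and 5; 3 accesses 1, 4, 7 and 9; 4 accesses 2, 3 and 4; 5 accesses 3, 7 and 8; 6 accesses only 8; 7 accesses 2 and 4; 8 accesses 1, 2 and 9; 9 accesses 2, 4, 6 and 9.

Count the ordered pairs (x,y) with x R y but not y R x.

Enumerating: (1,5), (2,3), (2,5), (3,1), (3,7), (3,9), (4,2), (5,3), (5,7), (5,8), (6,8), (7,2), … and 7 more.
Total: 19.

19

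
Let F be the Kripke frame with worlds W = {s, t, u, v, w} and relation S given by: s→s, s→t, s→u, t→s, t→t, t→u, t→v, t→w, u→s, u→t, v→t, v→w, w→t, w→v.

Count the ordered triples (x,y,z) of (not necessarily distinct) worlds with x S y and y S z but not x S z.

14

Enumerating: (s,t,v), (s,t,w), (u,s,u), (u,t,u), (u,t,v), (u,t,w), (v,t,s), (v,t,u), (v,t,v), (v,w,v), (w,t,s), (w,t,u), (w,t,w), (w,v,w).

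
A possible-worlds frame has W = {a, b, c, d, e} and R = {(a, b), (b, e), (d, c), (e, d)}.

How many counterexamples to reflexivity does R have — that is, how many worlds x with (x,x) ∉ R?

Enumerating: a, b, c, d, e.

5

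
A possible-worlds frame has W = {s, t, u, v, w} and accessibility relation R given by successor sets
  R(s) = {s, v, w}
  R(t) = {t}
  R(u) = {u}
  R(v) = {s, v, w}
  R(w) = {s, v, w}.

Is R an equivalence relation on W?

Yes

Reflexive: yes — every world is R-related to itself.
Symmetric: yes — every pair in R has its reverse in R.
Transitive: yes — every two-step R-path is closed by a direct edge.
So R is an equivalence relation.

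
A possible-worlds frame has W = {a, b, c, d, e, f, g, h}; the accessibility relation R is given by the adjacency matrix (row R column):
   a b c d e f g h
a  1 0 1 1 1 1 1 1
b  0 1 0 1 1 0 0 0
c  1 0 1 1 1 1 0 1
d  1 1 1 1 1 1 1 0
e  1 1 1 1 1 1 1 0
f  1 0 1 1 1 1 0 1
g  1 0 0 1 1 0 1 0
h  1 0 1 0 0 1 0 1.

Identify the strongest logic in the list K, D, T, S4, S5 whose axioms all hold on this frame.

Serial (axiom D): yes — every world has a successor (e.g. a R a).
Reflexive (axiom T): yes — every world is R-related to itself.
Transitive (axiom 4): no — a R d and d R b, but not a R b.
Euclidean (axiom 5): no — a R c and a R g, but not c R g.
So F validates K, D, T; S4 would additionally require R to be transitive. The strongest is T.

T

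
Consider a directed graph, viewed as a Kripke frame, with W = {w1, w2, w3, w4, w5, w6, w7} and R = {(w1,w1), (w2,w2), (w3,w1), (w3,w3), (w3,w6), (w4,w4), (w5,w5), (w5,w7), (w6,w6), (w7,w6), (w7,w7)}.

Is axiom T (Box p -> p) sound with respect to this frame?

Axiom T corresponds to the accessibility relation being reflexive.
Reflexive: yes — every world is R-related to itself.

Yes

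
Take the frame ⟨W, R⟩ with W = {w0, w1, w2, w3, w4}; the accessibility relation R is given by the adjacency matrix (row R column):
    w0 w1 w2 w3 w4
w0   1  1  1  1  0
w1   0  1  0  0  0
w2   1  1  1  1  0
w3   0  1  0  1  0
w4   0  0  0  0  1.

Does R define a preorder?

Yes

Reflexive: yes — every world is R-related to itself.
Transitive: yes — every two-step R-path is closed by a direct edge.
So R is a preorder.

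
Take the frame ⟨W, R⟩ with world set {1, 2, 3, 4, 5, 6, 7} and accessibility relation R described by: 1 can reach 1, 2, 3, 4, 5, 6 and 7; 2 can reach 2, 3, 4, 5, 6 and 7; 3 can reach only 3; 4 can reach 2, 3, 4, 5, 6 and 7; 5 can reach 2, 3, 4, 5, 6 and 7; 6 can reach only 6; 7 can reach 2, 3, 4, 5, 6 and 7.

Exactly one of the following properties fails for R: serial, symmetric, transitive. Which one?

Serial: yes — every world has a successor (e.g. 1 R 1).
Symmetric: no — 1 R 2 but not 2 R 1.
Transitive: yes — every two-step R-path is closed by a direct edge.
Only symmetric fails.

symmetric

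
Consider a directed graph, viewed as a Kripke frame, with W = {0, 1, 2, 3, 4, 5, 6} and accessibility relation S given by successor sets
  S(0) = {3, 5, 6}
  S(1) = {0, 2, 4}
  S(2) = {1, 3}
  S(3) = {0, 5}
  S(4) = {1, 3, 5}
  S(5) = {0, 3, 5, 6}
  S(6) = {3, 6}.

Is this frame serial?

Yes

Serial: yes — every world has a successor (e.g. 0 S 3).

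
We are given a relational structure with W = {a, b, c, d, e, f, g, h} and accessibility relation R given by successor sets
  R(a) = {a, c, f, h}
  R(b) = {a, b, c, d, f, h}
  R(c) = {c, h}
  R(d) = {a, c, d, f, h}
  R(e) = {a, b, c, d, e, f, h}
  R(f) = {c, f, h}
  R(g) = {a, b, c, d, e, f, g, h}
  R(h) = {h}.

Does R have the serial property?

Yes

Serial: yes — every world has a successor (e.g. a R a).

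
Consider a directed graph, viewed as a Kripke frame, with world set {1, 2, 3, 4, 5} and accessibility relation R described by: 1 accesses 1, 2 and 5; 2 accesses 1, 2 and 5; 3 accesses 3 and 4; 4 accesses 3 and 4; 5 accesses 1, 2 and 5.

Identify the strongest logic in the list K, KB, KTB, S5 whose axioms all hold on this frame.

Symmetric (axiom B): yes — every pair in R has its reverse in R.
Reflexive (axiom T): yes — every world is R-related to itself.
Euclidean (axiom 5): yes — any two successors of a common world are R-related.
So F validates K, KB, KTB, S5. The strongest is S5.

S5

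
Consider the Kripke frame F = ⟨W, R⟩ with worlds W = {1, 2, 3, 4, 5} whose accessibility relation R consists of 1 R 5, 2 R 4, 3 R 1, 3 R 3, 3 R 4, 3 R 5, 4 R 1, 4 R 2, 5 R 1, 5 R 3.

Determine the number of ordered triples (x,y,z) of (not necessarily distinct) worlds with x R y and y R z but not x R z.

10

Enumerating: (1,5,1), (1,5,3), (2,4,1), (2,4,2), (3,4,2), (4,1,5), (4,2,4), (5,1,5), (5,3,4), (5,3,5).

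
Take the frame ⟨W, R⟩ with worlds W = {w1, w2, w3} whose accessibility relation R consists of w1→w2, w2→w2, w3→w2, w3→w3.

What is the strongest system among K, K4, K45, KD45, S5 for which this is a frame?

Transitive (axiom 4): yes — every two-step R-path is closed by a direct edge.
Euclidean (axiom 5): no — w3 R w2 and w3 R w3, but not w2 R w3.
Serial (axiom D): yes — every world has a successor (e.g. w1 R w2).
Reflexive (axiom T): no — w1 is not related to itself.
So F validates K, K4; K45 would additionally require R to be Euclidean. The strongest is K4.

K4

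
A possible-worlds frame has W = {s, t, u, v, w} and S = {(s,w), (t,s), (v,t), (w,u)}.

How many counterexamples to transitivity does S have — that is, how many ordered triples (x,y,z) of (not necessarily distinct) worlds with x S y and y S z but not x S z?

3

Enumerating: (s,w,u), (t,s,w), (v,t,s).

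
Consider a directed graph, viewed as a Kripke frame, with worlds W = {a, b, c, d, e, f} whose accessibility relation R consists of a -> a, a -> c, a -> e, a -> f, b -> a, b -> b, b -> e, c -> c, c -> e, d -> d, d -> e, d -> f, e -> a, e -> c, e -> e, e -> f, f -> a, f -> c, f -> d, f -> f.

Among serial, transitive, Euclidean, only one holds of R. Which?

Serial: yes — every world has a successor (e.g. a R a).
Transitive: no — a R f and f R d, but not a R d.
Euclidean: no — a R c and a R f, but not c R f.
Only serial holds.

serial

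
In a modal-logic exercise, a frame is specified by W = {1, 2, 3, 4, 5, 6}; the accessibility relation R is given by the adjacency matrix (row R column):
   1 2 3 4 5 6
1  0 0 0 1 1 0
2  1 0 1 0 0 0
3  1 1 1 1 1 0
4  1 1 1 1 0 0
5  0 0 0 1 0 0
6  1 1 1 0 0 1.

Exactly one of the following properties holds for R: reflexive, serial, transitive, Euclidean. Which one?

Reflexive: no — 1 is not related to itself.
Serial: yes — every world has a successor (e.g. 1 R 4).
Transitive: no — 1 R 4 and 4 R 2, but not 1 R 2.
Euclidean: no — 1 R 4 and 1 R 5, but not 4 R 5.
Only serial holds.

serial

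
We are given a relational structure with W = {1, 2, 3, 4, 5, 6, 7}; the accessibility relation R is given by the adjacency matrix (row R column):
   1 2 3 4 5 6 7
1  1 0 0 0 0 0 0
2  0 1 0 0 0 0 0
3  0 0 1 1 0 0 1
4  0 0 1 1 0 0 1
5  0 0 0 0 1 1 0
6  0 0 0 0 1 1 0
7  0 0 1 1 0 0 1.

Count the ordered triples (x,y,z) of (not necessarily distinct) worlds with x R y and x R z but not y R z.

R is Euclidean; there are no such tuples.

0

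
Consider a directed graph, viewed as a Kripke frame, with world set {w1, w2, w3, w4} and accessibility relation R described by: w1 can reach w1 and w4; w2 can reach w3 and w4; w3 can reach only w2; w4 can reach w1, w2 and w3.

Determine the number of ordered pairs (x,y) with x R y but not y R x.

1

Enumerating: (w4,w3).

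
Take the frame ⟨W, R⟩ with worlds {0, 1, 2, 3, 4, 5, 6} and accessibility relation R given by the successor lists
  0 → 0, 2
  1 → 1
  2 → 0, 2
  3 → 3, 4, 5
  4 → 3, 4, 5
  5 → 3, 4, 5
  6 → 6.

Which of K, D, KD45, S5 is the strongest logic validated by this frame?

S5

Serial (axiom D): yes — every world has a successor (e.g. 0 R 0).
Euclidean (axiom 5): yes — any two successors of a common world are R-related.
Transitive (axiom 4): yes — every two-step R-path is closed by a direct edge.
Reflexive (axiom T): yes — every world is R-related to itself.
So F validates K, D, KD45, S5. The strongest is S5.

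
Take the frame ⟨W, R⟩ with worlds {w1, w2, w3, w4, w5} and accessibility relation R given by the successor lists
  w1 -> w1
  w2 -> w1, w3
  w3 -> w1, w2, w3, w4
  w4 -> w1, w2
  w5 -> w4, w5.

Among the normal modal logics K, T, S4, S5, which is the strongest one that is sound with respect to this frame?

K

Reflexive (axiom T): no — w2 is not related to itself.
Transitive (axiom 4): no — w2 R w3 and w3 R w4, but not w2 R w4.
Euclidean (axiom 5): no — w2 R w1 and w2 R w3, but not w1 R w3.
So F validates K; T would additionally require R to be reflexive. The strongest is K.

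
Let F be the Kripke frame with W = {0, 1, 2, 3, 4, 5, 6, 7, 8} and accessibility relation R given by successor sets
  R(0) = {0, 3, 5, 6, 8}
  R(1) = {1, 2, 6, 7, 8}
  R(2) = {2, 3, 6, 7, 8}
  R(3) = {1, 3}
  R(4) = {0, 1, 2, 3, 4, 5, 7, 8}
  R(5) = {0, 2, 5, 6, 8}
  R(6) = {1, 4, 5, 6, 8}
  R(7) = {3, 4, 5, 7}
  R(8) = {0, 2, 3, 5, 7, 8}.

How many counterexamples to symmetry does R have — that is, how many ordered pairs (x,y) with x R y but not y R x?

Enumerating: (0,3), (0,6), (1,2), (1,7), (1,8), (2,3), (2,6), (2,7), (3,1), (4,0), (4,1), (4,2), … and 10 more.
Total: 22.

22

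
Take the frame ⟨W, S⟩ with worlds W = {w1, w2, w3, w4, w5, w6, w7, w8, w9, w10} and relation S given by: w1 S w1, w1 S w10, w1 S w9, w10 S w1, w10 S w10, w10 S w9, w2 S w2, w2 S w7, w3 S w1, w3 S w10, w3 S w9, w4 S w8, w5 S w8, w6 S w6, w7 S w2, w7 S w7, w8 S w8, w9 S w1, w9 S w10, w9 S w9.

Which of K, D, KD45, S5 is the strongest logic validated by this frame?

Serial (axiom D): yes — every world has a successor (e.g. w1 S w1).
Euclidean (axiom 5): yes — any two successors of a common world are S-related.
Transitive (axiom 4): yes — every two-step S-path is closed by a direct edge.
Reflexive (axiom T): no — w3 is not related to itself.
So F validates K, D, KD45; S5 would additionally require S to be reflexive. The strongest is KD45.

KD45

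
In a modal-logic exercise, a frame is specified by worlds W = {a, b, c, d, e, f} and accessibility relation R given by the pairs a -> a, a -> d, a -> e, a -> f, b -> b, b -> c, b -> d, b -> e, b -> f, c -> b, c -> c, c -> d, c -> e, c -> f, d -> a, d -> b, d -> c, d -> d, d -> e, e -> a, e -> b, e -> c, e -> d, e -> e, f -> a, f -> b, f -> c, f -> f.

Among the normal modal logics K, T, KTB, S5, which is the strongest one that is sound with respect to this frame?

Reflexive (axiom T): yes — every world is R-related to itself.
Symmetric (axiom B): yes — every pair in R has its reverse in R.
Euclidean (axiom 5): no — a R d and a R f, but not d R f.
So F validates K, T, KTB; S5 would additionally require R to be Euclidean. The strongest is KTB.

KTB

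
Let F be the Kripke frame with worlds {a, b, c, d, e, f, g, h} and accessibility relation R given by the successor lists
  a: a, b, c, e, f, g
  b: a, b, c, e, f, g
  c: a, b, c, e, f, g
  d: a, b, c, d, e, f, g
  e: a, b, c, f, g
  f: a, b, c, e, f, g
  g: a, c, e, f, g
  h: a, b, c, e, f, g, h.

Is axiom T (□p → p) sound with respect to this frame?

No

Axiom T corresponds to the accessibility relation being reflexive.
Reflexive: no — e is not related to itself.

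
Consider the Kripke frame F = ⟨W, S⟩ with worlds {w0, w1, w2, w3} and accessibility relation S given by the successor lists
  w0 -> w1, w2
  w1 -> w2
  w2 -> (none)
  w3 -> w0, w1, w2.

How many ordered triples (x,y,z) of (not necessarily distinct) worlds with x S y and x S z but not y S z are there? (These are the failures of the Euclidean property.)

Enumerating: (w0,w1,w1), (w0,w2,w1), (w0,w2,w2), (w1,w2,w2), (w3,w0,w0), (w3,w1,w0), (w3,w1,w1), (w3,w2,w0), (w3,w2,w1), (w3,w2,w2).

10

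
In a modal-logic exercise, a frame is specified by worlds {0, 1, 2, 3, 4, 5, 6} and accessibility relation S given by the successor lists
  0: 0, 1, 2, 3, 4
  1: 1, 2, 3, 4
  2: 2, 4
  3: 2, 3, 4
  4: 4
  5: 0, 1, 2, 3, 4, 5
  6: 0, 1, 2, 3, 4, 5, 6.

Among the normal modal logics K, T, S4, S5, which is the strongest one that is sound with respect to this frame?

Reflexive (axiom T): yes — every world is S-related to itself.
Transitive (axiom 4): yes — every two-step S-path is closed by a direct edge.
Euclidean (axiom 5): no — 0 S 2 and 0 S 1, but not 2 S 1.
So F validates K, T, S4; S5 would additionally require S to be Euclidean. The strongest is S4.

S4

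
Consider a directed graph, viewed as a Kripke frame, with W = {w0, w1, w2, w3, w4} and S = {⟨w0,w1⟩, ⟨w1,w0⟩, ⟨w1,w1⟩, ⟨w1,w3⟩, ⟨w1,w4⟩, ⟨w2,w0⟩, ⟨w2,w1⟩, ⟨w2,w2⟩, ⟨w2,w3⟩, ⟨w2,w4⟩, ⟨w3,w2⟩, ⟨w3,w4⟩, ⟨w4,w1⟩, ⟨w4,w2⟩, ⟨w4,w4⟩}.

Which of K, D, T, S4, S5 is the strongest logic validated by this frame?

D

Serial (axiom D): yes — every world has a successor (e.g. w0 S w1).
Reflexive (axiom T): no — w0 is not related to itself.
Transitive (axiom 4): no — w0 S w1 and w1 S w3, but not w0 S w3.
Euclidean (axiom 5): no — w1 S w0 and w1 S w3, but not w0 S w3.
So F validates K, D; T would additionally require S to be reflexive. The strongest is D.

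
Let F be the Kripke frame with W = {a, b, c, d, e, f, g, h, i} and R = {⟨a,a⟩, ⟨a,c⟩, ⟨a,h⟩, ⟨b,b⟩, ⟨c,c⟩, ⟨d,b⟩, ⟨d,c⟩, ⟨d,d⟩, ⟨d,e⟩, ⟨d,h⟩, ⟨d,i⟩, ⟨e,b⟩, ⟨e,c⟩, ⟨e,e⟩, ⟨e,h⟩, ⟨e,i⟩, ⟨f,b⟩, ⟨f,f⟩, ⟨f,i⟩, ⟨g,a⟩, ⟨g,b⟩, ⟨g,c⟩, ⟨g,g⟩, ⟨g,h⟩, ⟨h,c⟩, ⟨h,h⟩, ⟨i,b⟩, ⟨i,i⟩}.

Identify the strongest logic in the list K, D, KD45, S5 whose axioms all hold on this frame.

D

Serial (axiom D): yes — every world has a successor (e.g. a R a).
Euclidean (axiom 5): no — a R c and a R h, but not c R h.
Transitive (axiom 4): yes — every two-step R-path is closed by a direct edge.
Reflexive (axiom T): yes — every world is R-related to itself.
So F validates K, D; KD45 would additionally require R to be Euclidean. The strongest is D.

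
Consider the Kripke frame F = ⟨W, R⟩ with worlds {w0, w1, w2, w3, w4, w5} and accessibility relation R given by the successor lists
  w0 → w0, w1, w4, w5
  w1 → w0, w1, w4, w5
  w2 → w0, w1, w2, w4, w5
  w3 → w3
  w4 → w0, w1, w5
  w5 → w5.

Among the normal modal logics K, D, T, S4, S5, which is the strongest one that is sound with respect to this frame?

Serial (axiom D): yes — every world has a successor (e.g. w0 R w0).
Reflexive (axiom T): no — w4 is not related to itself.
Transitive (axiom 4): no — w4 R w0 and w0 R w4, but not w4 R w4.
Euclidean (axiom 5): no — w0 R w5 and w0 R w1, but not w5 R w1.
So F validates K, D; T would additionally require R to be reflexive. The strongest is D.

D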